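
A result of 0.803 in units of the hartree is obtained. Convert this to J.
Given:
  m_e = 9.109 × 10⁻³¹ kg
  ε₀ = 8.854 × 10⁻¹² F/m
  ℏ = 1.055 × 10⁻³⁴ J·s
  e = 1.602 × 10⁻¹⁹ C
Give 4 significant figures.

One hartree: E_h = m_e e⁴/(4πε₀ℏ)² = 4.354 × 10⁻¹⁸ J.
0.803 × 4.354 × 10⁻¹⁸ J = 3.496 × 10⁻¹⁸ J

3.496 × 10⁻¹⁸ J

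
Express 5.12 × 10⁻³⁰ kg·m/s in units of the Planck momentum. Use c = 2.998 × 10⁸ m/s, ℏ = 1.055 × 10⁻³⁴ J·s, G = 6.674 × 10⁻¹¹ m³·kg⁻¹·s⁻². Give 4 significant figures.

Planck momentum: p_P = √(ℏc³/G) = 6.527 kg·m/s.
5.12 × 10⁻³⁰ / 6.527 = 7.845 × 10⁻³¹

7.845 × 10⁻³¹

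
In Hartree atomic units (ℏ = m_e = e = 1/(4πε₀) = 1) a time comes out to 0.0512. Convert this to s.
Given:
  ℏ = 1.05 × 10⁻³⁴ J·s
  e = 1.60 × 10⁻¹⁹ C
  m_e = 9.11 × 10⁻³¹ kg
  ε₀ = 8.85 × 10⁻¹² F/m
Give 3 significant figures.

1.23 × 10⁻¹⁸ s

One atomic unit of time: τ_au = (4πε₀)²ℏ³/(m_e e⁴) = 2.40 × 10⁻¹⁷ s.
0.0512 × 2.40 × 10⁻¹⁷ s = 1.23 × 10⁻¹⁸ s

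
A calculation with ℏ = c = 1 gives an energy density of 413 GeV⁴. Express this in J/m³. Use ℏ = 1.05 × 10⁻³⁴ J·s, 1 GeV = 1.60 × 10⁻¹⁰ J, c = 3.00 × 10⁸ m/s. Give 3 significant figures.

[E]/[L]³ = [E]⁴/(ℏc)³; restore (ℏc)⁻³.
1 GeV⁴ → 1/(ℏc)³ × (1 GeV in J)⁴ = 2.10 × 10³⁷ J/m³.
Result: 413 × 2.10 × 10³⁷ = 8.66 × 10³⁹ J/m³.

8.66 × 10³⁹ J/m³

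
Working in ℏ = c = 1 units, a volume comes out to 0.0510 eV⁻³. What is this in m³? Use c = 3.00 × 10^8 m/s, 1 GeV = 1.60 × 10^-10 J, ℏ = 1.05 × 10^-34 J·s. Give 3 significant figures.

3.89 × 10^-22 m³

Volume is [L]³ = [E]⁻³·(ℏc)³.
1 GeV⁻³ → (ℏc)³ × (1 GeV in J)⁻³ = 7.63 × 10^-48 m³.
Convert the energy scale: 0.0510 eV⁻³ = 5.10 × 10^25 GeV⁻³.
Result: 5.10 × 10^25 × 7.63 × 10^-48 = 3.89 × 10^-22 m³.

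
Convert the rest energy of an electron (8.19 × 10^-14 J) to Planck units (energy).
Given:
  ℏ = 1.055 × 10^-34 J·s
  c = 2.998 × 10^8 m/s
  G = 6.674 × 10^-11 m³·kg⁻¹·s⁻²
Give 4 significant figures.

Planck energy: E_P = √(ℏc⁵/G) = 1.957 × 10^9 J.
8.19 × 10^-14 / 1.957 × 10^9 = 4.186 × 10^-23

4.186 × 10^-23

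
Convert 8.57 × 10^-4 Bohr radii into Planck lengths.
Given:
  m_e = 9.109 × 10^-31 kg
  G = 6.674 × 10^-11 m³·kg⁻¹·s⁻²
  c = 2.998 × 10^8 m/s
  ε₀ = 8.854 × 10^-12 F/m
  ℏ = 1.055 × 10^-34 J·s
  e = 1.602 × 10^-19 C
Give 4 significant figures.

Bohr radius: a₀ = 4πε₀ℏ²/(m_e e²) = 5.297 × 10^-11 m
Planck length: ℓ_P = √(ℏG/c³) = 1.616 × 10^-35 m
8.57 × 10^-4 × 5.297 × 10^-11 / 1.616 × 10^-35 = 2.808 × 10^21

2.808 × 10^21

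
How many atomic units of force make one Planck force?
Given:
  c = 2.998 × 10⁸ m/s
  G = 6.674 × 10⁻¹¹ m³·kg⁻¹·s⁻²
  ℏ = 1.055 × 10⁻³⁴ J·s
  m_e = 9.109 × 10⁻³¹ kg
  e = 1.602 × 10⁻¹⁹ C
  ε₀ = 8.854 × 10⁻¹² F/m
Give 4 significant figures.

1.473 × 10⁵¹

Planck force: F_P = c⁴/G = 1.210 × 10⁴⁴ N
atomic unit of force: F_au = E_h/a₀ = m_e²e⁶/((4πε₀)³ℏ⁴) = 8.220 × 10⁻⁸ N
ratio = 1.210 × 10⁴⁴ / 8.220 × 10⁻⁸ = 1.473 × 10⁵¹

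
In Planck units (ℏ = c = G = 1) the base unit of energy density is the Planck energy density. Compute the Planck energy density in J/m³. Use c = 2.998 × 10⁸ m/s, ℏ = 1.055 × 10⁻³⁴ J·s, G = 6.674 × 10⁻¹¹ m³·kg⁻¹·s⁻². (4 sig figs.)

u_P = c⁷/(ℏG²)
  = 2.177 × 10⁵⁹ / 4.699 × 10⁻⁵⁵
  = 4.632 × 10¹¹³ J/m³

4.632 × 10¹¹³ J/m³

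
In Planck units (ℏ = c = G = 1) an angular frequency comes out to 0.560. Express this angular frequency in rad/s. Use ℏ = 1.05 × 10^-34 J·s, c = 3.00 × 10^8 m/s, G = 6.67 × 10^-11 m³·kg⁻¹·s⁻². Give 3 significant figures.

1.04 × 10^43 rad/s

One Planck angular frequency: ω_P = √(c⁵/(ℏG)) = 1.86 × 10^43 rad/s.
0.560 × 1.86 × 10^43 rad/s = 1.04 × 10^43 rad/s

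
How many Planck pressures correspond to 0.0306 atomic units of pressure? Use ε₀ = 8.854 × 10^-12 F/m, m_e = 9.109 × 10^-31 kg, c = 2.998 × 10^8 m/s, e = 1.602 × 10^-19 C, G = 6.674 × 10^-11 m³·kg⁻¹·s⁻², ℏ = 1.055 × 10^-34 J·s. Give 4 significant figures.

1.935 × 10^-102

atomic unit of pressure: P_au = E_h/a₀³ = m_e⁴e¹⁰/((4πε₀)⁵ℏ⁸) = 2.929 × 10^13 Pa
Planck pressure: p_P = c⁷/(ℏG²) = 4.632 × 10^113 Pa
0.0306 × 2.929 × 10^13 / 4.632 × 10^113 = 1.935 × 10^-102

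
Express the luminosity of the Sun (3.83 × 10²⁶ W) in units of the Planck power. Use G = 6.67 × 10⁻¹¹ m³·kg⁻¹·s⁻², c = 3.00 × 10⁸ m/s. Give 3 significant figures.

Planck power: P_P = c⁵/G = 3.64 × 10⁵² W.
3.83 × 10²⁶ / 3.64 × 10⁵² = 1.05 × 10⁻²⁶

1.05 × 10⁻²⁶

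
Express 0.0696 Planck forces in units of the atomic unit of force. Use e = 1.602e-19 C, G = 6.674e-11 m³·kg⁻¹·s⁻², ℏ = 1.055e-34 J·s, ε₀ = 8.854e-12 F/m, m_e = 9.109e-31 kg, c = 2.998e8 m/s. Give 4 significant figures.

Planck force: F_P = c⁴/G = 1.210e44 N
atomic unit of force: F_au = E_h/a₀ = m_e²e⁶/((4πε₀)³ℏ⁴) = 8.220e-8 N
0.0696 × 1.210e44 / 8.220e-8 = 1.025e50

1.025e50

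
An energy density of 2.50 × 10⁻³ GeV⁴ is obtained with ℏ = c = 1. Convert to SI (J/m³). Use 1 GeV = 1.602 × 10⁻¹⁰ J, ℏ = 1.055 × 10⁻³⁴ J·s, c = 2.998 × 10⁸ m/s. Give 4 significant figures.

5.204 × 10³⁴ J/m³

[E]/[L]³ = [E]⁴/(ℏc)³; restore (ℏc)⁻³.
1 GeV⁴ → 1/(ℏc)³ × (1 GeV in J)⁴ = 2.082 × 10³⁷ J/m³.
Result: 2.50 × 10⁻³ × 2.082 × 10³⁷ = 5.204 × 10³⁴ J/m³.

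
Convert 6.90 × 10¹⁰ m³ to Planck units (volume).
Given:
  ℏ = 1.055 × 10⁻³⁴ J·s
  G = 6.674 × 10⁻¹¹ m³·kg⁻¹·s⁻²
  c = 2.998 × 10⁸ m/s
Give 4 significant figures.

1.634 × 10¹¹⁵

Planck volume: V_P = (ℏG/c³)^(3/2) = 4.224 × 10⁻¹⁰⁵ m³.
6.90 × 10¹⁰ / 4.224 × 10⁻¹⁰⁵ = 1.634 × 10¹¹⁵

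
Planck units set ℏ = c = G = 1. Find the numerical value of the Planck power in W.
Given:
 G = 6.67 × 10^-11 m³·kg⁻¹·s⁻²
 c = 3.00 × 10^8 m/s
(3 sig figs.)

Dimensional analysis gives P_P = c⁵/G.
  = 2.43 × 10^42 / 6.67 × 10^-11
  = 3.64 × 10^52 W

3.64 × 10^52 W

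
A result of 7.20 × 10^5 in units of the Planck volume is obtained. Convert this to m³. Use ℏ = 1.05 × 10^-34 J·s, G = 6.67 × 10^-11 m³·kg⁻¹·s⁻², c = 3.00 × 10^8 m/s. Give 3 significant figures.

One Planck volume: V_P = (ℏG/c³)^(3/2) = 4.18 × 10^-105 m³.
7.20 × 10^5 × 4.18 × 10^-105 m³ = 3.01 × 10^-99 m³

3.01 × 10^-99 m³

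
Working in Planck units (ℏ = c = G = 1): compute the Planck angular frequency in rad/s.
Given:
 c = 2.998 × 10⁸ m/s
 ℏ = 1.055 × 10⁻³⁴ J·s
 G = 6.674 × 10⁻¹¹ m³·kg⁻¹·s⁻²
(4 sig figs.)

1.855 × 10⁴³ rad/s

Dimensional analysis gives ω_P = √(c⁵/(ℏG)).
  = √(3.440 × 10⁸⁶)
  = 1.855 × 10⁴³ rad/s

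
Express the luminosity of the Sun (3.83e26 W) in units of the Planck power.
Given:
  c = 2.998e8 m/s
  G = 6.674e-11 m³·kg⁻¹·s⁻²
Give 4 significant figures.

Planck power: P_P = c⁵/G = 3.629e52 W.
3.83e26 / 3.629e52 = 1.055e-26

1.055e-26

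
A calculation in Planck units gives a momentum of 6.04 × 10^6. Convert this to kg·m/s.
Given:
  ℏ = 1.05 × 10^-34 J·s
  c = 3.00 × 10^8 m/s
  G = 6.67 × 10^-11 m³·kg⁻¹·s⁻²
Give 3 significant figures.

3.94 × 10^7 kg·m/s

One Planck momentum: p_P = √(ℏc³/G) = 6.52 kg·m/s.
6.04 × 10^6 × 6.52 kg·m/s = 3.94 × 10^7 kg·m/s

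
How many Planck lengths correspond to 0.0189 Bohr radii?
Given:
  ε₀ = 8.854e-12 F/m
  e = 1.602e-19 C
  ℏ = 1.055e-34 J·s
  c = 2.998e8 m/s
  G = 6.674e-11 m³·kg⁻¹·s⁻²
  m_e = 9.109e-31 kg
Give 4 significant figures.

Bohr radius: a₀ = 4πε₀ℏ²/(m_e e²) = 5.297e-11 m
Planck length: ℓ_P = √(ℏG/c³) = 1.616e-35 m
0.0189 × 5.297e-11 / 1.616e-35 = 6.194e22

6.194e22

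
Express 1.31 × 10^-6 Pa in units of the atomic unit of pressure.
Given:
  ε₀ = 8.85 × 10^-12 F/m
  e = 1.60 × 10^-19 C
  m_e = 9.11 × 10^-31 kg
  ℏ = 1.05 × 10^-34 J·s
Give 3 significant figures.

4.35 × 10^-20

atomic unit of pressure: P_au = E_h/a₀³ = m_e⁴e¹⁰/((4πε₀)⁵ℏ⁸) = 3.01 × 10^13 Pa.
1.31 × 10^-6 / 3.01 × 10^13 = 4.35 × 10^-20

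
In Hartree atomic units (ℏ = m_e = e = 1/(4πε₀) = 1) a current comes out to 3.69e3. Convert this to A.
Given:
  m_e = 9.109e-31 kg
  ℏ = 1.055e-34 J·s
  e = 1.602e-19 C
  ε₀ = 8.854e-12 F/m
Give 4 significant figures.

24.40 A

One atomic unit of electric current: I_au = e E_h/ℏ = m_e e⁵/((4πε₀)²ℏ³) = 6.612e-3 A.
3.69e3 × 6.612e-3 A = 24.40 A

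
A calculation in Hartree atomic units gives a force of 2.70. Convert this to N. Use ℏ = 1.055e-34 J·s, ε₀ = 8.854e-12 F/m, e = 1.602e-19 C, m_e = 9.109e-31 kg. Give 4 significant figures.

2.219e-7 N

One atomic unit of force: F_au = E_h/a₀ = m_e²e⁶/((4πε₀)³ℏ⁴) = 8.220e-8 N.
2.70 × 8.220e-8 N = 2.219e-7 N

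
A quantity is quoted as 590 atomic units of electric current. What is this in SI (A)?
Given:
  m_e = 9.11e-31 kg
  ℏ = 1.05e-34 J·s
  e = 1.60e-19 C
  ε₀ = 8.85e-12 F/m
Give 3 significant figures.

3.94 A

One atomic unit of electric current: I_au = e E_h/ℏ = m_e e⁵/((4πε₀)²ℏ³) = 6.67e-3 A.
590 × 6.67e-3 A = 3.94 A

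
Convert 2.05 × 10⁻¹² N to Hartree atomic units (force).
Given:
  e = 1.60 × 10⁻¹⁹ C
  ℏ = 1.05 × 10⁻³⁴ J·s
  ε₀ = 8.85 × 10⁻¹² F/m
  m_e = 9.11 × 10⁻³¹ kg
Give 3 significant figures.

2.46 × 10⁻⁵

atomic unit of force: F_au = E_h/a₀ = m_e²e⁶/((4πε₀)³ℏ⁴) = 8.33 × 10⁻⁸ N.
2.05 × 10⁻¹² / 8.33 × 10⁻⁸ = 2.46 × 10⁻⁵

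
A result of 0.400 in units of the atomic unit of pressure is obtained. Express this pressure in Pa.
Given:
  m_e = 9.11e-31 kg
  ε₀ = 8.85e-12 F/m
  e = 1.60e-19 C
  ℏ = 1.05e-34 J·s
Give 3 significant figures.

One atomic unit of pressure: P_au = E_h/a₀³ = m_e⁴e¹⁰/((4πε₀)⁵ℏ⁸) = 3.01e13 Pa.
0.400 × 3.01e13 Pa = 1.21e13 Pa

1.21e13 Pa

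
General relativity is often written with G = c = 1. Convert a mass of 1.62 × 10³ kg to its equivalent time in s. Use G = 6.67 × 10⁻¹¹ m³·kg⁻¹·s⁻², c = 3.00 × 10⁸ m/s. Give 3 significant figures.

4.00 × 10⁻³³ s

Mass → time via G/c³.
1.62 × 10³ kg × (G/c³) = 4.00 × 10⁻³³ s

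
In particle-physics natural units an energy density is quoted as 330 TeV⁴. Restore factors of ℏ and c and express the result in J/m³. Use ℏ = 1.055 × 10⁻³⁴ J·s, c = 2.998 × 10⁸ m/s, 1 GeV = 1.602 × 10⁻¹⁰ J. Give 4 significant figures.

[E]/[L]³ = [E]⁴/(ℏc)³; restore (ℏc)⁻³.
1 GeV⁴ → 1/(ℏc)³ × (1 GeV in J)⁴ = 2.082 × 10³⁷ J/m³.
Convert the energy scale: 330 TeV⁴ = 3.30 × 10¹⁴ GeV⁴.
Result: 3.30 × 10¹⁴ × 2.082 × 10³⁷ = 6.869 × 10⁵¹ J/m³.

6.869 × 10⁵¹ J/m³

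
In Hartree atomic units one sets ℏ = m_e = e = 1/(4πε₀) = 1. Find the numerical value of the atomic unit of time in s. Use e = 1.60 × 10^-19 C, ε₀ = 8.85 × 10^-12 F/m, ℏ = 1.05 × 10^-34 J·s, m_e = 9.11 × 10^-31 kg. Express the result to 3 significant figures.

τ_au = (4πε₀)²ℏ³/(m_e e⁴)
E_h = 4.38 × 10^-18 J
ℏ/E_h = 2.40 × 10^-17 s

2.40 × 10^-17 s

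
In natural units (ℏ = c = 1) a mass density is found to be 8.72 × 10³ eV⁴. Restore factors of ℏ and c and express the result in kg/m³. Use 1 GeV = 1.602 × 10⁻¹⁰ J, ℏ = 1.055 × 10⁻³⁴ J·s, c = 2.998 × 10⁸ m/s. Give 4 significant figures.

Mass density is [E]/(c²[L]³) = [E]⁴/(ℏ³c⁵).
1 GeV⁴ → 1/(ℏ³c⁵) × (1 GeV in J)⁴ = 2.316 × 10²⁰ kg/m³.
Convert the energy scale: 8.72 × 10³ eV⁴ = 8.72 × 10⁻³³ GeV⁴.
Result: 8.72 × 10⁻³³ × 2.316 × 10²⁰ = 2.020 × 10⁻¹² kg/m³.

2.020 × 10⁻¹² kg/m³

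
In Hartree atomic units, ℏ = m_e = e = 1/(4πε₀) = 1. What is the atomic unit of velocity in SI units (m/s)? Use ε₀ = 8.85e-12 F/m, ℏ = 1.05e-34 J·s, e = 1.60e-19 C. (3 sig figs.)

From ℏ = m_e = e = 1/(4πε₀) = 1 the velocity scale is v_au = e²/(4πε₀ℏ).
  = 2.56e-38 / 1.17e-44
  = 2.19e6 m/s

2.19e6 m/s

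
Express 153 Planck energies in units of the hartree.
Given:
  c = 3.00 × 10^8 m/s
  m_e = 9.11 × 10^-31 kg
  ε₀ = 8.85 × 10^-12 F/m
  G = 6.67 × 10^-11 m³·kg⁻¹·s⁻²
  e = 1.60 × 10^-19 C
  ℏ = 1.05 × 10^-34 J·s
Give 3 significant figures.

Planck energy: E_P = √(ℏc⁵/G) = 1.96 × 10^9 J
hartree: E_h = m_e e⁴/(4πε₀ℏ)² = 4.38 × 10^-18 J
153 × 1.96 × 10^9 / 4.38 × 10^-18 = 6.83 × 10^28

6.83 × 10^28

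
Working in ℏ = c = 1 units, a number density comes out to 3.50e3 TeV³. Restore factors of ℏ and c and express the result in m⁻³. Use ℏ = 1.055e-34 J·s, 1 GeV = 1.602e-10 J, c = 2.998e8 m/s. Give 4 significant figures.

Number density is [L]⁻³ = [E]³/(ℏc)³.
1 GeV³ → 1/(ℏc)³ × (1 GeV in J)³ = 1.299e47 m⁻³.
Convert the energy scale: 3.50e3 TeV³ = 3.50e12 GeV³.
Result: 3.50e12 × 1.299e47 = 4.548e59 m⁻³.

4.548e59 m⁻³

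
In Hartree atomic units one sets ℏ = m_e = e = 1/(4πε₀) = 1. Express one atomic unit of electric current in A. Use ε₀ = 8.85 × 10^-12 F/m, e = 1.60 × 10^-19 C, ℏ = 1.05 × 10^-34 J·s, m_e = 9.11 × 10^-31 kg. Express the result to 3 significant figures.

6.67 × 10^-3 A

I_au = e E_h/ℏ = m_e e⁵/((4πε₀)²ℏ³)
E_h = 4.38 × 10^-18 J
e·E_h/ℏ = 6.67 × 10^-3 A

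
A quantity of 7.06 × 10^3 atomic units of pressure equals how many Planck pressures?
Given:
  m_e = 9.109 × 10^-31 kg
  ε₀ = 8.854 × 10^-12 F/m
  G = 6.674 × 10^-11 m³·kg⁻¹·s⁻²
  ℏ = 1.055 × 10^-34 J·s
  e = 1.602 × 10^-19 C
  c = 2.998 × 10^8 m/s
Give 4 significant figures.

4.464 × 10^-97

atomic unit of pressure: P_au = E_h/a₀³ = m_e⁴e¹⁰/((4πε₀)⁵ℏ⁸) = 2.929 × 10^13 Pa
Planck pressure: p_P = c⁷/(ℏG²) = 4.632 × 10^113 Pa
7.06 × 10^3 × 2.929 × 10^13 / 4.632 × 10^113 = 4.464 × 10^-97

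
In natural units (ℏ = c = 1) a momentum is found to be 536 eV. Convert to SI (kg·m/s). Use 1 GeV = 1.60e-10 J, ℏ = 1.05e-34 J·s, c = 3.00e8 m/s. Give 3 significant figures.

Momentum is [E]/c; divide by c.
1 GeV → 1/c × (1 GeV in J) = 5.33e-19 kg·m/s.
Convert the energy scale: 536 eV = 5.36e-7 GeV.
Result: 5.36e-7 × 5.33e-19 = 2.86e-25 kg·m/s.

2.86e-25 kg·m/s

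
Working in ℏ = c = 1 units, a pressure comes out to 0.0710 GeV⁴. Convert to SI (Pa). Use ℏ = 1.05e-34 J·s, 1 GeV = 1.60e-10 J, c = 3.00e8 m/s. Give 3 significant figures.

Pressure is [E]/[L]³ = [E]⁴/(ℏc)³.
1 GeV⁴ → 1/(ℏc)³ × (1 GeV in J)⁴ = 2.10e37 Pa.
Result: 0.0710 × 2.10e37 = 1.49e36 Pa.

1.49e36 Pa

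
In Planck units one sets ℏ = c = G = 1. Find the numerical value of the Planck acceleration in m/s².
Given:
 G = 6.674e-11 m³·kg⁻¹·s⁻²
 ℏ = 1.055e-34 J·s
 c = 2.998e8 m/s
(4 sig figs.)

5.560e51 m/s²

a_P = √(c⁷/(ℏG))
  = √(3.092e103)
  = 5.560e51 m/s²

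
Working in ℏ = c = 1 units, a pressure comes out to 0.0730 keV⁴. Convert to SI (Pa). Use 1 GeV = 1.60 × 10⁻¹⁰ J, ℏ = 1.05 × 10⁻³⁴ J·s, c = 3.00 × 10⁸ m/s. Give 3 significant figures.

Pressure is [E]/[L]³ = [E]⁴/(ℏc)³.
1 GeV⁴ → 1/(ℏc)³ × (1 GeV in J)⁴ = 2.10 × 10³⁷ Pa.
Convert the energy scale: 0.0730 keV⁴ = 7.30 × 10⁻²⁶ GeV⁴.
Result: 7.30 × 10⁻²⁶ × 2.10 × 10³⁷ = 1.53 × 10¹² Pa.

1.53 × 10¹² Pa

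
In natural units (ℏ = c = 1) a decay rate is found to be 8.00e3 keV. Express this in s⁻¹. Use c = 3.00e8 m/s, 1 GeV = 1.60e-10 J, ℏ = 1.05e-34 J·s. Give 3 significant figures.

1.22e22 s⁻¹

A rate is [E]/ℏ; divide by ℏ.
1 GeV → 1/ℏ × (1 GeV in J) = 1.52e24 s⁻¹.
Convert the energy scale: 8.00e3 keV = 8.00e-3 GeV.
Result: 8.00e-3 × 1.52e24 = 1.22e22 s⁻¹.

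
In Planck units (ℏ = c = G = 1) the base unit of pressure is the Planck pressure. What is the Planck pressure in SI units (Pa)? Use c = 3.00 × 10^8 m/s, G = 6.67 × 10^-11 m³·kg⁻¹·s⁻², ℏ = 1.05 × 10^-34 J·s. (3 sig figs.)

4.68 × 10^113 Pa

p_P = c⁷/(ℏG²)
  = 2.19 × 10^59 / 4.67 × 10^-55
  = 4.68 × 10^113 Pa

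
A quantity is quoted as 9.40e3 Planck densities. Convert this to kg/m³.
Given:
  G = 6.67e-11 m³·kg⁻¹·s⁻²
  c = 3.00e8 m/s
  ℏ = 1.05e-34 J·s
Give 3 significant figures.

4.89e100 kg/m³

One Planck density: ρ_P = c⁵/(ℏG²) = 5.20e96 kg/m³.
9.40e3 × 5.20e96 kg/m³ = 4.89e100 kg/m³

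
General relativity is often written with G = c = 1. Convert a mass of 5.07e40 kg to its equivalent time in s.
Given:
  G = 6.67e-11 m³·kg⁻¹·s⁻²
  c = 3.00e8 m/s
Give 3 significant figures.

Mass → time via G/c³.
5.07e40 kg × (G/c³) = 1.25e5 s

1.25e5 s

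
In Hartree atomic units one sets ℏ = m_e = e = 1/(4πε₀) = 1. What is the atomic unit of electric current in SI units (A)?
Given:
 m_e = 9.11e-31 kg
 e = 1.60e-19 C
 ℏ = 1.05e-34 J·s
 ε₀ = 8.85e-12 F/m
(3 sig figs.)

6.67e-3 A

I_au = e E_h/ℏ = m_e e⁵/((4πε₀)²ℏ³)
E_h = 4.38e-18 J
e·E_h/ℏ = 6.67e-3 A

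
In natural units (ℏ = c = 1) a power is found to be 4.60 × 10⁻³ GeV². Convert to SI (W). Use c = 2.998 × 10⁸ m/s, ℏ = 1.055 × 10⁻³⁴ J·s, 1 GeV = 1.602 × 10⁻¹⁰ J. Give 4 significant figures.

Power is [E]/[T] = [E]²/ℏ.
1 GeV² → 1/ℏ × (1 GeV in J)² = 2.433 × 10¹⁴ W.
Result: 4.60 × 10⁻³ × 2.433 × 10¹⁴ = 1.119 × 10¹² W.

1.119 × 10¹² W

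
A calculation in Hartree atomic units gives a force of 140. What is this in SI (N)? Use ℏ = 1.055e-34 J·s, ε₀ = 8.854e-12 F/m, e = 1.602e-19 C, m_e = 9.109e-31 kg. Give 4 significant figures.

One atomic unit of force: F_au = E_h/a₀ = m_e²e⁶/((4πε₀)³ℏ⁴) = 8.220e-8 N.
140 × 8.220e-8 N = 1.151e-5 N

1.151e-5 N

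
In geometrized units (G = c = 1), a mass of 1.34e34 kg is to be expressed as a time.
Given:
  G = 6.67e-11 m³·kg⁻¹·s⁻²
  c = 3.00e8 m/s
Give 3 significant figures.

0.0331 s

Mass → time via G/c³.
1.34e34 kg × (G/c³) = 0.0331 s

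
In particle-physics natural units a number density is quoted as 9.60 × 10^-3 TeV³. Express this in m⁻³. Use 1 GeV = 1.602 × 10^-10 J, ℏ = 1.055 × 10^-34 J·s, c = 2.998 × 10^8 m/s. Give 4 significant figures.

Number density is [L]⁻³ = [E]³/(ℏc)³.
1 GeV³ → 1/(ℏc)³ × (1 GeV in J)³ = 1.299 × 10^47 m⁻³.
Convert the energy scale: 9.60 × 10^-3 TeV³ = 9.60 × 10^6 GeV³.
Result: 9.60 × 10^6 × 1.299 × 10^47 = 1.247 × 10^54 m⁻³.

1.247 × 10^54 m⁻³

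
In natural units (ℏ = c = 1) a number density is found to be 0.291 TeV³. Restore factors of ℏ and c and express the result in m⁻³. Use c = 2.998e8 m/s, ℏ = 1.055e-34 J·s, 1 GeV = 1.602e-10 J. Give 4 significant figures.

Number density is [L]⁻³ = [E]³/(ℏc)³.
1 GeV³ → 1/(ℏc)³ × (1 GeV in J)³ = 1.299e47 m⁻³.
Convert the energy scale: 0.291 TeV³ = 2.91e8 GeV³.
Result: 2.91e8 × 1.299e47 = 3.781e55 m⁻³.

3.781e55 m⁻³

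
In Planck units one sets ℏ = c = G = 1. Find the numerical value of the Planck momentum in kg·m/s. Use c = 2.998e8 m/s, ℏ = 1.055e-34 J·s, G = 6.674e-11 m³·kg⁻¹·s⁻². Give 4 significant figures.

p_P = √(ℏc³/G)
  = √(42.60)
  = 6.527 kg·m/s

6.527 kg·m/s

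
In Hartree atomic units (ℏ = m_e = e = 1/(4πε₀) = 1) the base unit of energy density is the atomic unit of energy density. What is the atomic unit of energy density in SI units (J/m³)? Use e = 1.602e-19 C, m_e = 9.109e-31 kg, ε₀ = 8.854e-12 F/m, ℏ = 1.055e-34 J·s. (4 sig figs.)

u_au = E_h/a₀³ = m_e⁴e¹⁰/((4πε₀)⁵ℏ⁸)
E_h = 4.354e-18 J
a₀ = 5.297e-11 m
E_h/a₀³ = 2.929e13 J/m³

2.929e13 J/m³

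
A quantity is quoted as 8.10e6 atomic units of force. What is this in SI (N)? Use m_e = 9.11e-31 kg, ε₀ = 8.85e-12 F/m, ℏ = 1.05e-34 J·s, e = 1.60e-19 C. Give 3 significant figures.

0.675 N

One atomic unit of force: F_au = E_h/a₀ = m_e²e⁶/((4πε₀)³ℏ⁴) = 8.33e-8 N.
8.10e6 × 8.33e-8 N = 0.675 N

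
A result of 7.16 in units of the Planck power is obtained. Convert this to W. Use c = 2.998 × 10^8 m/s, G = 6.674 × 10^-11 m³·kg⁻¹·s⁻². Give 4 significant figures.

One Planck power: P_P = c⁵/G = 3.629 × 10^52 W.
7.16 × 3.629 × 10^52 W = 2.598 × 10^53 W

2.598 × 10^53 W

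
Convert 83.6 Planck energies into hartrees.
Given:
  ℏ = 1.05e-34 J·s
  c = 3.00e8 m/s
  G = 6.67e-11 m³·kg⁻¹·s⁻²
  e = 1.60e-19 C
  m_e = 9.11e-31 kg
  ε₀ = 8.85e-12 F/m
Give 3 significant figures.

3.73e28

Planck energy: E_P = √(ℏc⁵/G) = 1.96e9 J
hartree: E_h = m_e e⁴/(4πε₀ℏ)² = 4.38e-18 J
83.6 × 1.96e9 / 4.38e-18 = 3.73e28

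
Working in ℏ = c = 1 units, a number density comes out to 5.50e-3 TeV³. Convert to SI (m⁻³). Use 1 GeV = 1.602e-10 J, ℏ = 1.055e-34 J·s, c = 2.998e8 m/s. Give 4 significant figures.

Number density is [L]⁻³ = [E]³/(ℏc)³.
1 GeV³ → 1/(ℏc)³ × (1 GeV in J)³ = 1.299e47 m⁻³.
Convert the energy scale: 5.50e-3 TeV³ = 5.50e6 GeV³.
Result: 5.50e6 × 1.299e47 = 7.147e53 m⁻³.

7.147e53 m⁻³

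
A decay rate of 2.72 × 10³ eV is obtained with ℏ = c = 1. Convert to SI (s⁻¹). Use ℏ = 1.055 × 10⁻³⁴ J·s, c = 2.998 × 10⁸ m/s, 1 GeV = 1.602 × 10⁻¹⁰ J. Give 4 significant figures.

4.130 × 10¹⁸ s⁻¹

A rate is [E]/ℏ; divide by ℏ.
1 GeV → 1/ℏ × (1 GeV in J) = 1.518 × 10²⁴ s⁻¹.
Convert the energy scale: 2.72 × 10³ eV = 2.72 × 10⁻⁶ GeV.
Result: 2.72 × 10⁻⁶ × 1.518 × 10²⁴ = 4.130 × 10¹⁸ s⁻¹.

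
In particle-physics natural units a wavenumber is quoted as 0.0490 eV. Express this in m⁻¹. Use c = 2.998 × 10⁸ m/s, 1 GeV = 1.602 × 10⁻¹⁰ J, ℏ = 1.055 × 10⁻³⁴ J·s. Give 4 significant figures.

Inverse length is [E]/(ℏc).
1 GeV → 1/(ℏc) × (1 GeV in J) = 5.065 × 10¹⁵ m⁻¹.
Convert the energy scale: 0.0490 eV = 4.90 × 10⁻¹¹ GeV.
Result: 4.90 × 10⁻¹¹ × 5.065 × 10¹⁵ = 2.482 × 10⁵ m⁻¹.

2.482 × 10⁵ m⁻¹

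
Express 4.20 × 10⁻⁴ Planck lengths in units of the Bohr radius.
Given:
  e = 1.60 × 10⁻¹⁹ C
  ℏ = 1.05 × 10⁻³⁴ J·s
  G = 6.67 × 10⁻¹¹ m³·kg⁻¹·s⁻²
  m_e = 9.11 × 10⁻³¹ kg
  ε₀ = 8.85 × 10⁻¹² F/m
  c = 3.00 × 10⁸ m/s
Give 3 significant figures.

Planck length: ℓ_P = √(ℏG/c³) = 1.61 × 10⁻³⁵ m
Bohr radius: a₀ = 4πε₀ℏ²/(m_e e²) = 5.26 × 10⁻¹¹ m
4.20 × 10⁻⁴ × 1.61 × 10⁻³⁵ / 5.26 × 10⁻¹¹ = 1.29 × 10⁻²⁸

1.29 × 10⁻²⁸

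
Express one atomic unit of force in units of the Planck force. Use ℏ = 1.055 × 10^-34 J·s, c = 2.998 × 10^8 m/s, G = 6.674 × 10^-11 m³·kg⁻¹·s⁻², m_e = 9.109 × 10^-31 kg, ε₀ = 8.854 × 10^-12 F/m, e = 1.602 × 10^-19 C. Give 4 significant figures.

6.791 × 10^-52

atomic unit of force: F_au = E_h/a₀ = m_e²e⁶/((4πε₀)³ℏ⁴) = 8.220 × 10^-8 N
Planck force: F_P = c⁴/G = 1.210 × 10^44 N
ratio = 8.220 × 10^-8 / 1.210 × 10^44 = 6.791 × 10^-52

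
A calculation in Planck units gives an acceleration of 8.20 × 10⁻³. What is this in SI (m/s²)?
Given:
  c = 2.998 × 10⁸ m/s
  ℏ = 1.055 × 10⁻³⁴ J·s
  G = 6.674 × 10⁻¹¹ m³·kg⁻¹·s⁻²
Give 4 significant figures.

4.559 × 10⁴⁹ m/s²

One Planck acceleration: a_P = √(c⁷/(ℏG)) = 5.560 × 10⁵¹ m/s².
8.20 × 10⁻³ × 5.560 × 10⁵¹ m/s² = 4.559 × 10⁴⁹ m/s²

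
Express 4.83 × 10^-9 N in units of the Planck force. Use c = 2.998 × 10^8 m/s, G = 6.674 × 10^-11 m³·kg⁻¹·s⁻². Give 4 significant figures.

Planck force: F_P = c⁴/G = 1.210 × 10^44 N.
4.83 × 10^-9 / 1.210 × 10^44 = 3.990 × 10^-53

3.990 × 10^-53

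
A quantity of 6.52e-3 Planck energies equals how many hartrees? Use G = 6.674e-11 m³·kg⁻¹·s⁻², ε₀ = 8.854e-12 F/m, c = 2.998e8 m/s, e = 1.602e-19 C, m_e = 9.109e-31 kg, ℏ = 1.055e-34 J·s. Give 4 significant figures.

Planck energy: E_P = √(ℏc⁵/G) = 1.957e9 J
hartree: E_h = m_e e⁴/(4πε₀ℏ)² = 4.354e-18 J
6.52e-3 × 1.957e9 / 4.354e-18 = 2.930e24

2.930e24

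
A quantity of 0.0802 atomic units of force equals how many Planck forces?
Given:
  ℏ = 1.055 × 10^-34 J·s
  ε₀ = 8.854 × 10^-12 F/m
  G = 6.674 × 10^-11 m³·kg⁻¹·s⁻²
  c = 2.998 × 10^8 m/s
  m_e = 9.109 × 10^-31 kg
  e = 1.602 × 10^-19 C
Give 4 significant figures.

atomic unit of force: F_au = E_h/a₀ = m_e²e⁶/((4πε₀)³ℏ⁴) = 8.220 × 10^-8 N
Planck force: F_P = c⁴/G = 1.210 × 10^44 N
0.0802 × 8.220 × 10^-8 / 1.210 × 10^44 = 5.446 × 10^-53

5.446 × 10^-53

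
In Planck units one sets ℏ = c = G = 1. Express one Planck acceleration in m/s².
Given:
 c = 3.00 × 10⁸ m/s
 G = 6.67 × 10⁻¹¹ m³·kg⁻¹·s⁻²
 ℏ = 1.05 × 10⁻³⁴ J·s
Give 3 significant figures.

5.59 × 10⁵¹ m/s²

a_P = √(c⁷/(ℏG))
  = √(3.12 × 10¹⁰³)
  = 5.59 × 10⁵¹ m/s²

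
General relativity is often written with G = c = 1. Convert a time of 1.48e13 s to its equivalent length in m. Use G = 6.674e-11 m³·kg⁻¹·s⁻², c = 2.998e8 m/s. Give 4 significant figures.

Time → length via c.
1.48e13 s × (c) = 4.437e21 m

4.437e21 m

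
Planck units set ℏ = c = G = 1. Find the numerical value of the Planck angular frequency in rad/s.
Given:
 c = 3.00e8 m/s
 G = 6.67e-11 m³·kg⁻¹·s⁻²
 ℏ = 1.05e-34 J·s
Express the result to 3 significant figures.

1.86e43 rad/s

The unique combination of the constants set to 1 with dimensions of angular frequency is ω_P = √(c⁵/(ℏG)).
  = √(3.47e86)
  = 1.86e43 rad/s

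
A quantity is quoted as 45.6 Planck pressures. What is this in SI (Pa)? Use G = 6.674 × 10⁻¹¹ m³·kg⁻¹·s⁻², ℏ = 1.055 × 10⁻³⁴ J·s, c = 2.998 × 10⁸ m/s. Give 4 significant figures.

One Planck pressure: p_P = c⁷/(ℏG²) = 4.632 × 10¹¹³ Pa.
45.6 × 4.632 × 10¹¹³ Pa = 2.112 × 10¹¹⁵ Pa

2.112 × 10¹¹⁵ Pa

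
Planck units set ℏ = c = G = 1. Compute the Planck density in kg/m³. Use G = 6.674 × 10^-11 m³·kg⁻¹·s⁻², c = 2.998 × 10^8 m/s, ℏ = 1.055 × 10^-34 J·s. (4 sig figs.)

5.154 × 10^96 kg/m³

Dimensional analysis gives ρ_P = c⁵/(ℏG²).
  = 2.422 × 10^42 / 4.699 × 10^-55
  = 5.154 × 10^96 kg/m³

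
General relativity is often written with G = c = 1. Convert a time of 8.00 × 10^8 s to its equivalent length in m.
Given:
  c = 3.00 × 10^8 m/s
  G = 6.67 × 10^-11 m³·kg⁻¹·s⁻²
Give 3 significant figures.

2.40 × 10^17 m

Time → length via c.
8.00 × 10^8 s × (c) = 2.40 × 10^17 m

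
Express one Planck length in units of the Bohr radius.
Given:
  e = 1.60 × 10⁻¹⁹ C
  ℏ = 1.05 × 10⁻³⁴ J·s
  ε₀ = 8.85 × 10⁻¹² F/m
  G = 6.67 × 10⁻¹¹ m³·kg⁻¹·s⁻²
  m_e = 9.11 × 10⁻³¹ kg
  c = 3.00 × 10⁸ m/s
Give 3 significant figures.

3.06 × 10⁻²⁵

Planck length: ℓ_P = √(ℏG/c³) = 1.61 × 10⁻³⁵ m
Bohr radius: a₀ = 4πε₀ℏ²/(m_e e²) = 5.26 × 10⁻¹¹ m
ratio = 1.61 × 10⁻³⁵ / 5.26 × 10⁻¹¹ = 3.06 × 10⁻²⁵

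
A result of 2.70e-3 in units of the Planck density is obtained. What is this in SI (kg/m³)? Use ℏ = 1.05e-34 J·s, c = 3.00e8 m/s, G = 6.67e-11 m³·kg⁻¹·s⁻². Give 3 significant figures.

One Planck density: ρ_P = c⁵/(ℏG²) = 5.20e96 kg/m³.
2.70e-3 × 5.20e96 kg/m³ = 1.40e94 kg/m³

1.40e94 kg/m³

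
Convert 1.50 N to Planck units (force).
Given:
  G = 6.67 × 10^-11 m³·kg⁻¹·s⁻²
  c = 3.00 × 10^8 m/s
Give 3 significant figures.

1.24 × 10^-44

Planck force: F_P = c⁴/G = 1.21 × 10^44 N.
1.50 / 1.21 × 10^44 = 1.24 × 10^-44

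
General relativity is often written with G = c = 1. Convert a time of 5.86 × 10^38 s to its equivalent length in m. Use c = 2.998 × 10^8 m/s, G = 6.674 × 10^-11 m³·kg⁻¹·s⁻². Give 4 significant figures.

Time → length via c.
5.86 × 10^38 s × (c) = 1.757 × 10^47 m

1.757 × 10^47 m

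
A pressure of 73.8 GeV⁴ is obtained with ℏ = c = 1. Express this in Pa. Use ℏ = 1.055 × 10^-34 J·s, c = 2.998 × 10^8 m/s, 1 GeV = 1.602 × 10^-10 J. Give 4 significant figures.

Pressure is [E]/[L]³ = [E]⁴/(ℏc)³.
1 GeV⁴ → 1/(ℏc)³ × (1 GeV in J)⁴ = 2.082 × 10^37 Pa.
Result: 73.8 × 2.082 × 10^37 = 1.536 × 10^39 Pa.

1.536 × 10^39 Pa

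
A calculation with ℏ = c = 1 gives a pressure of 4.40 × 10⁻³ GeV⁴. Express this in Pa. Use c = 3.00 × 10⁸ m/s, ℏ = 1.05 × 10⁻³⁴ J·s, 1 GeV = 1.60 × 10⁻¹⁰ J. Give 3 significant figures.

Pressure is [E]/[L]³ = [E]⁴/(ℏc)³.
1 GeV⁴ → 1/(ℏc)³ × (1 GeV in J)⁴ = 2.10 × 10³⁷ Pa.
Result: 4.40 × 10⁻³ × 2.10 × 10³⁷ = 9.23 × 10³⁴ Pa.

9.23 × 10³⁴ Pa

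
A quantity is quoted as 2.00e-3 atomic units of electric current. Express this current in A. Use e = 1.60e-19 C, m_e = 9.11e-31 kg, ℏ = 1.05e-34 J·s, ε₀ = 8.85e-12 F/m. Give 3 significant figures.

One atomic unit of electric current: I_au = e E_h/ℏ = m_e e⁵/((4πε₀)²ℏ³) = 6.67e-3 A.
2.00e-3 × 6.67e-3 A = 1.33e-5 A

1.33e-5 A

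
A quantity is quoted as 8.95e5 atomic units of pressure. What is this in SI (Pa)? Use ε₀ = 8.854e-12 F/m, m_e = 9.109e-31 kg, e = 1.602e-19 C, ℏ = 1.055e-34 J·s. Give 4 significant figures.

2.622e19 Pa

One atomic unit of pressure: P_au = E_h/a₀³ = m_e⁴e¹⁰/((4πε₀)⁵ℏ⁸) = 2.929e13 Pa.
8.95e5 × 2.929e13 Pa = 2.622e19 Pa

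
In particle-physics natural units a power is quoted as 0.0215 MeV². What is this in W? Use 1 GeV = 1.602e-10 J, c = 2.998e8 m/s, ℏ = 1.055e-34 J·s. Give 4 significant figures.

Power is [E]/[T] = [E]²/ℏ.
1 GeV² → 1/ℏ × (1 GeV in J)² = 2.433e14 W.
Convert the energy scale: 0.0215 MeV² = 2.15e-8 GeV².
Result: 2.15e-8 × 2.433e14 = 5.230e6 W.

5.230e6 W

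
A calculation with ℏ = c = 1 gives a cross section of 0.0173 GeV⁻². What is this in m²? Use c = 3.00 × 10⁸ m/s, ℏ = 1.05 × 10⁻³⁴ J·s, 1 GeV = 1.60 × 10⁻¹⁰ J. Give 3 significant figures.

Area is [L]² = [E]⁻²·(ℏc)²; restore (ℏc)².
1 GeV⁻² → (ℏc)² × (1 GeV in J)⁻² = 3.88 × 10⁻³² m².
Result: 0.0173 × 3.88 × 10⁻³² = 6.71 × 10⁻³⁴ m².

6.71 × 10⁻³⁴ m²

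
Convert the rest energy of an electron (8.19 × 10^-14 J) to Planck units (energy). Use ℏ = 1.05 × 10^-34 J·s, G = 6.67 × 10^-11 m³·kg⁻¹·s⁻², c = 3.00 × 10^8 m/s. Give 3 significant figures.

4.19 × 10^-23

Planck energy: E_P = √(ℏc⁵/G) = 1.96 × 10^9 J.
8.19 × 10^-14 / 1.96 × 10^9 = 4.19 × 10^-23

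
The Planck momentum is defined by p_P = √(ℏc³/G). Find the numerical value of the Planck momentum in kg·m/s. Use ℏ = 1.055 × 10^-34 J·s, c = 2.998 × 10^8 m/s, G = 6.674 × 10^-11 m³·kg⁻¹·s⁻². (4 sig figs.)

6.527 kg·m/s

p_P = √(ℏc³/G)
  = √(42.60)
  = 6.527 kg·m/s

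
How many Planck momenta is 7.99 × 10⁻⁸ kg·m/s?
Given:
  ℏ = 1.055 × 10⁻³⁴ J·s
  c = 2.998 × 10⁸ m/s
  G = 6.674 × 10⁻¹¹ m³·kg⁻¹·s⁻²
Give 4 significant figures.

1.224 × 10⁻⁸

Planck momentum: p_P = √(ℏc³/G) = 6.527 kg·m/s.
7.99 × 10⁻⁸ / 6.527 = 1.224 × 10⁻⁸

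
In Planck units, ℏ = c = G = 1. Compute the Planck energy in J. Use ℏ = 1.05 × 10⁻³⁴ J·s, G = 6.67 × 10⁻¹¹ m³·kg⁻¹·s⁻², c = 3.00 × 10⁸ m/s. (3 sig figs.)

Dimensional analysis gives E_P = √(ℏc⁵/G).
  = √(3.83 × 10¹⁸)
  = 1.96 × 10⁹ J

1.96 × 10⁹ J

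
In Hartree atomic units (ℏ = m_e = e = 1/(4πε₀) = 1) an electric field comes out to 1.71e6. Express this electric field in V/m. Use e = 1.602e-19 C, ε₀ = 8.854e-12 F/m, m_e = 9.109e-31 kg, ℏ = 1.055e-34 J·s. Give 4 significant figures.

One atomic unit of electric field: E_au = E_h/(e a₀) = m_e²e⁵/((4πε₀)³ℏ⁴) = 5.131e11 V/m.
1.71e6 × 5.131e11 V/m = 8.774e17 V/m

8.774e17 V/m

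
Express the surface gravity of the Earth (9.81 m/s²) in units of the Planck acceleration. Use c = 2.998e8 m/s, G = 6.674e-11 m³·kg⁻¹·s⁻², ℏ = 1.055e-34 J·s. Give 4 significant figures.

Planck acceleration: a_P = √(c⁷/(ℏG)) = 5.560e51 m/s².
9.81 / 5.560e51 = 1.764e-51

1.764e-51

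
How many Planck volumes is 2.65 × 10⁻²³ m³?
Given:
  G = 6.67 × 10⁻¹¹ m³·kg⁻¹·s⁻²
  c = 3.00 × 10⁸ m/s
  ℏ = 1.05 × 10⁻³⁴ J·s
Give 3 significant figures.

6.34 × 10⁸¹

Planck volume: V_P = (ℏG/c³)^(3/2) = 4.18 × 10⁻¹⁰⁵ m³.
2.65 × 10⁻²³ / 4.18 × 10⁻¹⁰⁵ = 6.34 × 10⁸¹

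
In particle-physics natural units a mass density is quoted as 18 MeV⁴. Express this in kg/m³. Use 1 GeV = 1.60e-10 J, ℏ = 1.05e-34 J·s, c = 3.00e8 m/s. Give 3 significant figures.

Mass density is [E]/(c²[L]³) = [E]⁴/(ℏ³c⁵).
1 GeV⁴ → 1/(ℏ³c⁵) × (1 GeV in J)⁴ = 2.33e20 kg/m³.
Convert the energy scale: 18 MeV⁴ = 1.80e-11 GeV⁴.
Result: 1.80e-11 × 2.33e20 = 4.19e9 kg/m³.

4.19e9 kg/m³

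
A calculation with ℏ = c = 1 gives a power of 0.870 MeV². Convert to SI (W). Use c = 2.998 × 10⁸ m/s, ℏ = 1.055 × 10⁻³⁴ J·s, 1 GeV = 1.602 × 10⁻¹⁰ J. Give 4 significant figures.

Power is [E]/[T] = [E]²/ℏ.
1 GeV² → 1/ℏ × (1 GeV in J)² = 2.433 × 10¹⁴ W.
Convert the energy scale: 0.870 MeV² = 8.70 × 10⁻⁷ GeV².
Result: 8.70 × 10⁻⁷ × 2.433 × 10¹⁴ = 2.116 × 10⁸ W.

2.116 × 10⁸ W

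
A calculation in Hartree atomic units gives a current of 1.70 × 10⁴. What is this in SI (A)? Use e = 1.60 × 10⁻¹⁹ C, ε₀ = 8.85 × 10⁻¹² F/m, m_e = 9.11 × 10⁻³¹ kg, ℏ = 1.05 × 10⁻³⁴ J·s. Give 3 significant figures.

113 A

One atomic unit of electric current: I_au = e E_h/ℏ = m_e e⁵/((4πε₀)²ℏ³) = 6.67 × 10⁻³ A.
1.70 × 10⁴ × 6.67 × 10⁻³ A = 113 A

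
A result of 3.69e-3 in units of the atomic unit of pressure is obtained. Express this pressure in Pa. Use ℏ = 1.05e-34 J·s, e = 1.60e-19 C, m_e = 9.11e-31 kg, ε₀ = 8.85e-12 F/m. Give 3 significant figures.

One atomic unit of pressure: P_au = E_h/a₀³ = m_e⁴e¹⁰/((4πε₀)⁵ℏ⁸) = 3.01e13 Pa.
3.69e-3 × 3.01e13 Pa = 1.11e11 Pa

1.11e11 Pa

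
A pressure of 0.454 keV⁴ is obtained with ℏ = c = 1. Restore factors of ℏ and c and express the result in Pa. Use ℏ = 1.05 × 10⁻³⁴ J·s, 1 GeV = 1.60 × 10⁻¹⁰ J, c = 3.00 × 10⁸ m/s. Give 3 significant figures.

9.52 × 10¹² Pa

Pressure is [E]/[L]³ = [E]⁴/(ℏc)³.
1 GeV⁴ → 1/(ℏc)³ × (1 GeV in J)⁴ = 2.10 × 10³⁷ Pa.
Convert the energy scale: 0.454 keV⁴ = 4.54 × 10⁻²⁵ GeV⁴.
Result: 4.54 × 10⁻²⁵ × 2.10 × 10³⁷ = 9.52 × 10¹² Pa.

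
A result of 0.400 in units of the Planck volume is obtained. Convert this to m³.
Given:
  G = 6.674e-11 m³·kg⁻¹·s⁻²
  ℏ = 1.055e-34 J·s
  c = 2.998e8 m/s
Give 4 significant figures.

One Planck volume: V_P = (ℏG/c³)^(3/2) = 4.224e-105 m³.
0.400 × 4.224e-105 m³ = 1.690e-105 m³

1.690e-105 m³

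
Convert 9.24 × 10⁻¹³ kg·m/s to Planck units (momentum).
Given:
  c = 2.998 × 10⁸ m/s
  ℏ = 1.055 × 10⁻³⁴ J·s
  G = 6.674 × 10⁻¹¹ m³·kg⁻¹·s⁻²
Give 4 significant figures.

1.416 × 10⁻¹³

Planck momentum: p_P = √(ℏc³/G) = 6.527 kg·m/s.
9.24 × 10⁻¹³ / 6.527 = 1.416 × 10⁻¹³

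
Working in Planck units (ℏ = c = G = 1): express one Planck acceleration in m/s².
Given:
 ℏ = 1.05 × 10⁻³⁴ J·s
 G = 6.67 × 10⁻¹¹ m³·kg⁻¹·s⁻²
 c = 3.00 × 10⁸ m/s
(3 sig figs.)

From ℏ = c = G = 1 the acceleration scale is a_P = √(c⁷/(ℏG)).
  = √(3.12 × 10¹⁰³)
  = 5.59 × 10⁵¹ m/s²

5.59 × 10⁵¹ m/s²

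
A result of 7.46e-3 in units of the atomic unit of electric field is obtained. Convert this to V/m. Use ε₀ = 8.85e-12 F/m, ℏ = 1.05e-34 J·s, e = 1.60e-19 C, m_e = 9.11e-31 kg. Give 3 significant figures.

One atomic unit of electric field: E_au = E_h/(e a₀) = m_e²e⁵/((4πε₀)³ℏ⁴) = 5.20e11 V/m.
7.46e-3 × 5.20e11 V/m = 3.88e9 V/m

3.88e9 V/m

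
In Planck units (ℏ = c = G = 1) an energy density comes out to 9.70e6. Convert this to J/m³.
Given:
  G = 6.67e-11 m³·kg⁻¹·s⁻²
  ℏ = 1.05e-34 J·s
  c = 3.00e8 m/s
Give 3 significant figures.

4.54e120 J/m³

One Planck energy density: u_P = c⁷/(ℏG²) = 4.68e113 J/m³.
9.70e6 × 4.68e113 J/m³ = 4.54e120 J/m³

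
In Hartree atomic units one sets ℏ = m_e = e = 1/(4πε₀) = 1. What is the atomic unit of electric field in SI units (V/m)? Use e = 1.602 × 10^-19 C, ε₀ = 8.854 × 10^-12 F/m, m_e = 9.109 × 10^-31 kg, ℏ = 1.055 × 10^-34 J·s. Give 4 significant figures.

5.131 × 10^11 V/m

E_au = E_h/(e a₀) = m_e²e⁵/((4πε₀)³ℏ⁴)
E_h = 4.354 × 10^-18 J
a₀ = 5.297 × 10^-11 m
E_h/(e·a₀) = 5.131 × 10^11 V/m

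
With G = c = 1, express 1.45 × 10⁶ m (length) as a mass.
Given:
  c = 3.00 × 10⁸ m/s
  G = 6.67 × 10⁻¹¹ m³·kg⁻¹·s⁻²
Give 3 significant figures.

Length → mass via c²/G.
1.45 × 10⁶ m × (c²/G) = 1.96 × 10³³ kg

1.96 × 10³³ kg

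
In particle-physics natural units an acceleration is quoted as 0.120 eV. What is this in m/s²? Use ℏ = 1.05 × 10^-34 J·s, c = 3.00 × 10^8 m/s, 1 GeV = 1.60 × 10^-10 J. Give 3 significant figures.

Acceleration is [L]/[T]² = c·[E]/ℏ.
1 GeV → c/ℏ × (1 GeV in J) = 4.57 × 10^32 m/s².
Convert the energy scale: 0.120 eV = 1.20 × 10^-10 GeV.
Result: 1.20 × 10^-10 × 4.57 × 10^32 = 5.49 × 10^22 m/s².

5.49 × 10^22 m/s²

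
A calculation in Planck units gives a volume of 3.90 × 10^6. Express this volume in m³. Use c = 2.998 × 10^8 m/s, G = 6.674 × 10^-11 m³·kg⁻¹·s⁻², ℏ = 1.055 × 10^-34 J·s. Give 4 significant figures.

1.647 × 10^-98 m³

One Planck volume: V_P = (ℏG/c³)^(3/2) = 4.224 × 10^-105 m³.
3.90 × 10^6 × 4.224 × 10^-105 m³ = 1.647 × 10^-98 m³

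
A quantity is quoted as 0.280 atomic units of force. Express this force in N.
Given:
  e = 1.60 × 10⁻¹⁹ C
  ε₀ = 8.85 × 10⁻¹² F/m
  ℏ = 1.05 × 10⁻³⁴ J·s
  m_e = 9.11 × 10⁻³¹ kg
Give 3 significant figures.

One atomic unit of force: F_au = E_h/a₀ = m_e²e⁶/((4πε₀)³ℏ⁴) = 8.33 × 10⁻⁸ N.
0.280 × 8.33 × 10⁻⁸ N = 2.33 × 10⁻⁸ N

2.33 × 10⁻⁸ N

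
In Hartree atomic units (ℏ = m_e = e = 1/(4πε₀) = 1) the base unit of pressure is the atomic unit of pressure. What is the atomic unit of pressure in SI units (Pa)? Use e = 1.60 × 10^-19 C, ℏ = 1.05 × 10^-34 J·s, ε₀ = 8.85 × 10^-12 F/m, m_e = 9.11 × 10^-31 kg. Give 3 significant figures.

P_au = E_h/a₀³ = m_e⁴e¹⁰/((4πε₀)⁵ℏ⁸)
E_h = 4.38 × 10^-18 J
a₀ = 5.26 × 10^-11 m
E_h/a₀³ = 3.01 × 10^13 Pa

3.01 × 10^13 Pa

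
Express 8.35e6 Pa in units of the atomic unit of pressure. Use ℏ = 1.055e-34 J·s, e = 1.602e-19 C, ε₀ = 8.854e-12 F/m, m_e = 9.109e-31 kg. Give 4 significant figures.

atomic unit of pressure: P_au = E_h/a₀³ = m_e⁴e¹⁰/((4πε₀)⁵ℏ⁸) = 2.929e13 Pa.
8.35e6 / 2.929e13 = 2.851e-7

2.851e-7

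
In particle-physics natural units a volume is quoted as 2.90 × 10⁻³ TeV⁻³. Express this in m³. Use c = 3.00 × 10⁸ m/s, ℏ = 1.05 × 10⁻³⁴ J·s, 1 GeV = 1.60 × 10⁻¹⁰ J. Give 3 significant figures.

Volume is [L]³ = [E]⁻³·(ℏc)³.
1 GeV⁻³ → (ℏc)³ × (1 GeV in J)⁻³ = 7.63 × 10⁻⁴⁸ m³.
Convert the energy scale: 2.90 × 10⁻³ TeV⁻³ = 2.90 × 10⁻¹² GeV⁻³.
Result: 2.90 × 10⁻¹² × 7.63 × 10⁻⁴⁸ = 2.21 × 10⁻⁵⁹ m³.

2.21 × 10⁻⁵⁹ m³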